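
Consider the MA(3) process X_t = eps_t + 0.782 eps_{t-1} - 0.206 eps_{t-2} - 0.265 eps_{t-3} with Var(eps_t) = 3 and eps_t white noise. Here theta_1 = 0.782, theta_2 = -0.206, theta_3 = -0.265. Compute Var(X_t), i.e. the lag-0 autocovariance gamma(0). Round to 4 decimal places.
\gamma(0) = 5.1726

For an MA(q) process X_t = eps_t + sum_i theta_i eps_{t-i} with
Var(eps_t) = sigma^2, the variance is
  gamma(0) = sigma^2 * (1 + sum_i theta_i^2).
  sum_i theta_i^2 = (0.782)^2 + (-0.206)^2 + (-0.265)^2 = 0.611524 + 0.042436 + 0.070225 = 0.724185.
  gamma(0) = 3 * (1 + 0.724185) = 3 * 1.724185 = 5.172555, which rounds to 5.1726.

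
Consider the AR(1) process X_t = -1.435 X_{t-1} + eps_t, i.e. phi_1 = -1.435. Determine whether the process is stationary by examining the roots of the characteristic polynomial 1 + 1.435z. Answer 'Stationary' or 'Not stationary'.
\text{Not stationary}

The AR(p) characteristic polynomial is P(z) = 1 + 1.435z.
Stationarity requires all roots to lie outside the unit circle, i.e. |z| > 1 for every root.
This is linear in z: 1 + (1.435) z = 0  =>  z = -1/(1.435) = -0.696864,  |z| = 0.696864.
Moduli of all roots: 0.6969.
All moduli strictly greater than 1? No.
Verdict: Not stationary.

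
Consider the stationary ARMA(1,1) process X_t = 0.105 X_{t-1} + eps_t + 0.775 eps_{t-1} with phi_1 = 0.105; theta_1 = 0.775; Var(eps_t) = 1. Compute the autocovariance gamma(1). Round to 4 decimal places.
\gamma(1) = 0.9622

Multiply the model equation by X_{t-k} and take expectations. With theta_0 = psi_0 = 1 and psi_j the MA(infinity) weights, this gives
  gamma(k) - sum_i phi_i gamma(k-i) = c_k,
  c_k = sigma^2 * sum_{j=k..q} theta_j psi_{j-k}   (c_k = 0 for k > q),
using gamma(-m) = gamma(m).
psi-weights needed (psi_j = theta_j + sum_i phi_i psi_{j-i}):
  psi_1 = theta_1 + phi_1 = 0.775 + (0.105) = 0.88
Right-hand sides:
  c_0 = sigma^2 (1 + theta_1 psi_1) = 1 * (1 + (0.775)(0.88)) = 1 * 1.682 = 1.682
  c_1 = sigma^2 theta_1 = 1 * (0.775) = 0.775
  c_2 = 0
Equations for k = 0 and k = 1 (AR order 1):
  gamma(0) = phi_1 gamma(1) + c_0
  gamma(1) = phi_1 gamma(0) + c_1
Substituting the second into the first: gamma(0) (1 - phi_1^2) = c_0 + phi_1 c_1, so
  gamma(0) = (c_0 + phi_1 c_1) / (1 - phi_1^2) = (1.682 + (0.105)(0.775)) / (1 - (0.105)^2) = 1.763375 / 0.988975 = 1.783033.
  gamma(1) = phi_1 gamma(0) + c_1 = (0.105)(1.783033) + (0.775) = 0.962218.
Therefore gamma(1) = 0.9622 (to 4 decimal places).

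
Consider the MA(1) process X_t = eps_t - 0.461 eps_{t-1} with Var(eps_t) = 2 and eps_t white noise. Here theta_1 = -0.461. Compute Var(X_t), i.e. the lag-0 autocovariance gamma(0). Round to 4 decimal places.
\gamma(0) = 2.4250

For an MA(q) process X_t = eps_t + sum_i theta_i eps_{t-i} with
Var(eps_t) = sigma^2, the variance is
  gamma(0) = sigma^2 * (1 + sum_i theta_i^2).
  sum_i theta_i^2 = (-0.461)^2 = 0.212521.
  gamma(0) = 2 * (1 + 0.212521) = 2 * 1.212521 = 2.425042, which rounds to 2.4250.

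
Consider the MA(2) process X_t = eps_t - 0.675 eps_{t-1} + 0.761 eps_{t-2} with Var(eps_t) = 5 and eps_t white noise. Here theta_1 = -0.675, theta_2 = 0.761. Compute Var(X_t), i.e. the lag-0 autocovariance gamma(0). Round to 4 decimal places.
\gamma(0) = 10.1737

For an MA(q) process X_t = eps_t + sum_i theta_i eps_{t-i} with
Var(eps_t) = sigma^2, the variance is
  gamma(0) = sigma^2 * (1 + sum_i theta_i^2).
  sum_i theta_i^2 = (-0.675)^2 + (0.761)^2 = 0.455625 + 0.579121 = 1.034746.
  gamma(0) = 5 * (1 + 1.034746) = 5 * 2.034746 = 10.17373, which rounds to 10.1737.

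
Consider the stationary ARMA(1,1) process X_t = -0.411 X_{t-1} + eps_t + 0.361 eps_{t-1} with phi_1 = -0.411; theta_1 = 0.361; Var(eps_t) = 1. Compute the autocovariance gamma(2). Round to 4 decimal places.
\gamma(2) = 0.0211

Multiply the model equation by X_{t-k} and take expectations. With theta_0 = psi_0 = 1 and psi_j the MA(infinity) weights, this gives
  gamma(k) - sum_i phi_i gamma(k-i) = c_k,
  c_k = sigma^2 * sum_{j=k..q} theta_j psi_{j-k}   (c_k = 0 for k > q),
using gamma(-m) = gamma(m).
psi-weights needed (psi_j = theta_j + sum_i phi_i psi_{j-i}):
  psi_1 = theta_1 + phi_1 = 0.361 + (-0.411) = -0.05
Right-hand sides:
  c_0 = sigma^2 (1 + theta_1 psi_1) = 1 * (1 + (0.361)(-0.05)) = 1 * 0.98195 = 0.98195
  c_1 = sigma^2 theta_1 = 1 * (0.361) = 0.361
  c_2 = 0
Equations for k = 0 and k = 1 (AR order 1):
  gamma(0) = phi_1 gamma(1) + c_0
  gamma(1) = phi_1 gamma(0) + c_1
Substituting the second into the first: gamma(0) (1 - phi_1^2) = c_0 + phi_1 c_1, so
  gamma(0) = (c_0 + phi_1 c_1) / (1 - phi_1^2) = (0.98195 + (-0.411)(0.361)) / (1 - (-0.411)^2) = 0.833579 / 0.831079 = 1.003008.
  gamma(1) = phi_1 gamma(0) + c_1 = (-0.411)(1.003008) + (0.361) = -0.051236.
For k = 2 (> q): gamma(2) = phi_1 gamma(1) = (-0.411)(-0.051236) = 0.021058.
Therefore gamma(2) = 0.0211 (to 4 decimal places).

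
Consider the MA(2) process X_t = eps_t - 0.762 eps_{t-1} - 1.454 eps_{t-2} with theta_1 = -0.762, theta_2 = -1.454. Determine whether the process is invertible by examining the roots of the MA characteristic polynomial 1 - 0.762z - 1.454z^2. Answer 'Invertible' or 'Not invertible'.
\text{Not invertible}

The MA(q) characteristic polynomial is P(z) = 1 - 0.762z - 1.454z^2.
Invertibility requires all roots to lie outside the unit circle, i.e. |z| > 1 for every root.
Set 1 + (-0.762) z + (-1.454) z^2 = 0, i.e. a z^2 + b z + c = 0 with a = -1.454, b = -0.762, c = 1.
Discriminant D = b^2 - 4ac = (-0.762)^2 - 4*(-1.454)*1 = 0.580644 - (-5.816) = 6.396644.
D >= 0, so the roots are real: z = (-b +/- sqrt(D)) / (2a) = (0.762 +/- 2.529159) / (-2.908).
  z_1 = (0.762 + 2.529159) / (-2.908) = -1.1318,   |z_1| = 1.1318.
  z_2 = (0.762 - 2.529159) / (-2.908) = 0.6077,   |z_2| = 0.6077.
Moduli of all roots: 1.1318, 0.6077.
All moduli strictly greater than 1? No.
Verdict: Not invertible.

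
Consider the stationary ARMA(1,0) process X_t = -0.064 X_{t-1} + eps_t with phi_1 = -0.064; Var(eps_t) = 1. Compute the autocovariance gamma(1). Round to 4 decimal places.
\gamma(1) = -0.0643

Multiply the model equation by X_{t-k} and take expectations. With theta_0 = psi_0 = 1 and psi_j the MA(infinity) weights, this gives
  gamma(k) - sum_i phi_i gamma(k-i) = c_k,
  c_k = sigma^2 * sum_{j=k..q} theta_j psi_{j-k}   (c_k = 0 for k > q),
using gamma(-m) = gamma(m).
Pure AR (q = 0): c_0 = sigma^2 = 1, c_k = 0 for k >= 1.
Equations for k = 0 and k = 1 (AR order 1):
  gamma(0) = phi_1 gamma(1) + c_0
  gamma(1) = phi_1 gamma(0) + c_1
Substituting the second into the first: gamma(0) (1 - phi_1^2) = c_0 + phi_1 c_1, so
  gamma(0) = c_0 / (1 - phi_1^2) = 1 / (1 - (-0.064)^2) = 1 / 0.995904 = 1.004113.
  gamma(1) = phi_1 gamma(0) = (-0.064)(1.004113) = -0.064263.
Therefore gamma(1) = -0.0643 (to 4 decimal places).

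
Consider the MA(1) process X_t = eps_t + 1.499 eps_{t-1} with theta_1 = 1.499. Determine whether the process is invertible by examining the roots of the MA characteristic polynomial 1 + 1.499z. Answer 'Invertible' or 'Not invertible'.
\text{Not invertible}

The MA(q) characteristic polynomial is P(z) = 1 + 1.499z.
Invertibility requires all roots to lie outside the unit circle, i.e. |z| > 1 for every root.
This is linear in z: 1 + (1.499) z = 0  =>  z = -1/(1.499) = -0.667111,  |z| = 0.667111.
Moduli of all roots: 0.6671.
All moduli strictly greater than 1? No.
Verdict: Not invertible.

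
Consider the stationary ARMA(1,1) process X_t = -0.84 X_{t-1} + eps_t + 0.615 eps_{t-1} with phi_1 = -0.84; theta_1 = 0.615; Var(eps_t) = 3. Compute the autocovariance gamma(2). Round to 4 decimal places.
\gamma(2) = 0.9310

Multiply the model equation by X_{t-k} and take expectations. With theta_0 = psi_0 = 1 and psi_j the MA(infinity) weights, this gives
  gamma(k) - sum_i phi_i gamma(k-i) = c_k,
  c_k = sigma^2 * sum_{j=k..q} theta_j psi_{j-k}   (c_k = 0 for k > q),
using gamma(-m) = gamma(m).
psi-weights needed (psi_j = theta_j + sum_i phi_i psi_{j-i}):
  psi_1 = theta_1 + phi_1 = 0.615 + (-0.84) = -0.225
Right-hand sides:
  c_0 = sigma^2 (1 + theta_1 psi_1) = 3 * (1 + (0.615)(-0.225)) = 3 * 0.861625 = 2.584875
  c_1 = sigma^2 theta_1 = 3 * (0.615) = 1.845
  c_2 = 0
Equations for k = 0 and k = 1 (AR order 1):
  gamma(0) = phi_1 gamma(1) + c_0
  gamma(1) = phi_1 gamma(0) + c_1
Substituting the second into the first: gamma(0) (1 - phi_1^2) = c_0 + phi_1 c_1, so
  gamma(0) = (c_0 + phi_1 c_1) / (1 - phi_1^2) = (2.584875 + (-0.84)(1.845)) / (1 - (-0.84)^2) = 1.035075 / 0.2944 = 3.51588.
  gamma(1) = phi_1 gamma(0) + c_1 = (-0.84)(3.51588) + (1.845) = -1.108339.
For k = 2 (> q): gamma(2) = phi_1 gamma(1) = (-0.84)(-1.108339) = 0.931005.
Therefore gamma(2) = 0.9310 (to 4 decimal places).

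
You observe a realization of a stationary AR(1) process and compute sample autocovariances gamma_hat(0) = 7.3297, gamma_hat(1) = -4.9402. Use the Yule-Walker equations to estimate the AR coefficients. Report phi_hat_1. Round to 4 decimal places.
\hat\phi_{1} = -0.6740

The Yule-Walker equations for an AR(p) process read, in matrix form,
  Gamma_p phi = r_p,   with   (Gamma_p)_{ij} = gamma(|i - j|),
                       (r_p)_i = gamma(i),   i,j = 1..p.
Substitute the sample gammas (Toeplitz matrix and right-hand side of size 1):
  Gamma_p = [[7.3297]]
  r_p     = [-4.9402]
With p = 1 this is the single equation gamma(0) phi_1 = gamma(1):
  phi_hat_1 = gamma(1) / gamma(0) = -4.9402 / 7.3297 = -0.6740.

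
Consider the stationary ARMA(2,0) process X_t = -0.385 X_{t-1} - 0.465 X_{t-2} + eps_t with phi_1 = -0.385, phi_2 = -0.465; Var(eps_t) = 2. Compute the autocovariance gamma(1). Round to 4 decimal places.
\gamma(1) = -0.7203

Multiply the model equation by X_{t-k} and take expectations. With theta_0 = psi_0 = 1 and psi_j the MA(infinity) weights, this gives
  gamma(k) - sum_i phi_i gamma(k-i) = c_k,
  c_k = sigma^2 * sum_{j=k..q} theta_j psi_{j-k}   (c_k = 0 for k > q),
using gamma(-m) = gamma(m).
Pure AR (q = 0): c_0 = sigma^2 = 2, c_k = 0 for k >= 1.
Equations for k = 0, 1, 2 (AR order 2, c_2 = 0):
  (E0) gamma(0) = phi_1 gamma(1) + phi_2 gamma(2) + c_0
  (E1) gamma(1) = phi_1 gamma(0) + phi_2 gamma(1) + c_1
  (E2) gamma(2) = phi_1 gamma(1) + phi_2 gamma(0)
From (E1): gamma(1) = A gamma(0) + B with
  A = phi_1 / (1 - phi_2) = -0.385 / 1.465 = -0.262799,   B = c_1 / (1 - phi_2) = 0 / 1.465 = 0.
Insert (E2) into (E0): gamma(0) (1 - phi_2^2) = phi_1 (1 + phi_2) gamma(1) + c_0.
  phi_1 (1 + phi_2) = (-0.385)(0.535) = -0.205975,   1 - phi_2^2 = 0.783775.
Replace gamma(1) by A gamma(0) + B and collect gamma(0):
  gamma(0) [0.783775 - (-0.205975)(-0.262799)] = c_0 = 2
  gamma(0) * 0.729645 = 2
  gamma(0) = 2 / 0.729645 = 2.741059.
  gamma(1) = A gamma(0) = (-0.262799)(2.741059) = -0.720347.
Therefore gamma(1) = -0.7203 (to 4 decimal places).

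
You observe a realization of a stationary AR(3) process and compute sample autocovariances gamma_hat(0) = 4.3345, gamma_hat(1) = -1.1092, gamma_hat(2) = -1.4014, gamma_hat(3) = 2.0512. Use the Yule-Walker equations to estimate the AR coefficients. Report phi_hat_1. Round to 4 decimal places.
\hat\phi_{1} = -0.2280

The Yule-Walker equations for an AR(p) process read, in matrix form,
  Gamma_p phi = r_p,   with   (Gamma_p)_{ij} = gamma(|i - j|),
                       (r_p)_i = gamma(i),   i,j = 1..p.
Substitute the sample gammas (Toeplitz matrix and right-hand side of size 3):
  Gamma_p = [[4.3345, -1.1092, -1.4014], [-1.1092, 4.3345, -1.1092], [-1.4014, -1.1092, 4.3345]]
  r_p     = [-1.1092, -1.4014, 2.0512]
Written out (R1..R3):
  (R1) 4.3345 phi_1 - 1.1092 phi_2 - 1.4014 phi_3 = -1.1092
  (R2) -1.1092 phi_1 + 4.3345 phi_2 - 1.1092 phi_3 = -1.4014
  (R3) -1.4014 phi_1 - 1.1092 phi_2 + 4.3345 phi_3 = 2.0512
Gaussian elimination:
  R2 <- R2 - (-1.1092/4.3345) R1 = R2 - (-0.2559) R1:  4.050655 phi_2 - 1.467819 phi_3 = -1.685245
  R3 <- R3 - (-1.4014/4.3345) R1 = R3 - (-0.323313) R1:  -1.467819 phi_2 + 3.881409 phi_3 = 1.692581
  R3 <- R3 - (-1.467819/4.050655) R2 = R3 - (-0.362366) R2:  3.349522 phi_3 = 1.081906
Back-substitution:
  phi_hat_3 = 1.081906 / 3.349522 = 0.323003
  phi_hat_2 = (-1.685245 - (-1.467819)(0.323003)) / 4.050655 = -0.298997
  phi_hat_1 = (-1.1092 - (-1.1092)(-0.298997) - (-1.4014)(0.323003)) / 4.3345 = -0.227983
So phi_hat = [-0.2280, -0.2990, 0.3230].
Therefore phi_hat_1 = -0.2280.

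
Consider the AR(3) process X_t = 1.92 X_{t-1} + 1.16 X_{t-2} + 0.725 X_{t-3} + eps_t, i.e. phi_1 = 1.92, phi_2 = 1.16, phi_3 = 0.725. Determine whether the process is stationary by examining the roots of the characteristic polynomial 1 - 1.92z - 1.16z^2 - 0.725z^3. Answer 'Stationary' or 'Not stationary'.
\text{Not stationary}

The AR(p) characteristic polynomial is P(z) = 1 - 1.92z - 1.16z^2 - 0.725z^3.
Stationarity requires all roots to lie outside the unit circle, i.e. |z| > 1 for every root.
Degree 3: look for a simple real root z0 first, then factor out (1 - z/z0) and solve the remaining quadratic.
Testing z0 = 0.4: P(0.4) = 1 + (-1.92)(0.4) + (-1.16)(0.4)^2 + (-0.725)(0.4)^3
  = 1 + (-0.768) + (-0.1856) + (-0.0464) = 0.  So z_0 = 0.4 is a root, |z_0| = 0.4.
Divide out the factor (1 - 2.5 z) = (1 - z/z0) (since 1/z0 = 2.5):
  P(z) = (1 - 2.5 z)(1 + (0.58) z + (0.29) z^2)
  [check: z-coef 0.58 - (2.5) = -1.92; z^2-coef 0.29 - (2.5)(0.58) = -1.16; z^3-coef -(2.5)(0.29) = -0.725.]
Remaining roots from the quadratic factor 1 + (0.58) z + (0.29) z^2:
  Set 1 + (0.58) z + (0.29) z^2 = 0, i.e. a z^2 + b z + c = 0 with a = 0.29, b = 0.58, c = 1.
  Discriminant D = b^2 - 4ac = (0.58)^2 - 4*(0.29)*1 = 0.3364 - (1.16) = -0.8236.
  D < 0, so the roots are the complex-conjugate pair z = (-b +/- i sqrt(-D)) / (2a) = -1 +/- 1.5647i.
  For a conjugate pair |z|^2 = z * conj(z) = (product of roots) = c/a = 1/(0.29) = 3.448276, so |z| = sqrt(3.448276) = 1.857 for both roots.
Moduli of all roots: 0.4000, 1.8570, 1.8570.
All moduli strictly greater than 1? No.
Verdict: Not stationary.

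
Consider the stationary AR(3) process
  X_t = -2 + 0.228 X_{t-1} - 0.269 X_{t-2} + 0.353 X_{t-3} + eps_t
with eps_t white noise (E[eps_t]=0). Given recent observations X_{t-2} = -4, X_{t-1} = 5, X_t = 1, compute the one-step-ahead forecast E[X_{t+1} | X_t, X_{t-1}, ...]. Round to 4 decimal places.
E[X_{t+1} \mid \mathcal F_t] = -4.5290

For an AR(p) model X_t = c + sum_i phi_i X_{t-i} + eps_t, the
one-step-ahead conditional mean is
  E[X_{t+1} | X_t, ...] = c + sum_i phi_i X_{t+1-i}.
Substitute known values:
  E[X_{t+1} | ...] = -2 + (0.228) * (1) + (-0.269) * (5) + (0.353) * (-4)
                   = -4.5290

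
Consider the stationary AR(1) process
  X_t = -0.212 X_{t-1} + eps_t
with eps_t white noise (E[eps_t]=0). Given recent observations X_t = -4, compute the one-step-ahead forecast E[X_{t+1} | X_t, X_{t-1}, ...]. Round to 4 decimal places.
E[X_{t+1} \mid \mathcal F_t] = 0.8480

For an AR(p) model X_t = c + sum_i phi_i X_{t-i} + eps_t, the
one-step-ahead conditional mean is
  E[X_{t+1} | X_t, ...] = c + sum_i phi_i X_{t+1-i}.
Substitute known values:
  E[X_{t+1} | ...] = (-0.212) * (-4)
                   = 0.8480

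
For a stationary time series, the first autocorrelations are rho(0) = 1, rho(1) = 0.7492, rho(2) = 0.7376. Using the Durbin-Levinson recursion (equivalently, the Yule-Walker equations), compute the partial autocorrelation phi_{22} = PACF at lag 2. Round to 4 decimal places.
\phi_{22} = 0.4019

The PACF at lag k is phi_{kk}, the last component of the solution
to the Yule-Walker system G_k phi = r_k where
  (G_k)_{ij} = rho(|i - j|), (r_k)_i = rho(i), i,j = 1..k.
Equivalently, Durbin-Levinson gives phi_{kk} iteratively:
  phi_{11} = rho(1)
  phi_{kk} = [rho(k) - sum_{j=1..k-1} phi_{k-1,j} rho(k-j)]
            / [1 - sum_{j=1..k-1} phi_{k-1,j} rho(j)],
  phi_{k,j} = phi_{k-1,j} - phi_{kk} phi_{k-1,k-j},  j = 1..k-1.
Step k = 1:
  phi_11 = rho(1) = 0.7492.
Step k = 2:
  phi_22 = [rho(2) - phi_11 rho(1)] / [1 - phi_11 rho(1)] = [0.7376 - (0.7492)(0.7492)] / [1 - (0.7492)(0.7492)]
         = 0.17629936 / 0.43869936 = 0.4019.
Therefore phi_{22} = 0.4019.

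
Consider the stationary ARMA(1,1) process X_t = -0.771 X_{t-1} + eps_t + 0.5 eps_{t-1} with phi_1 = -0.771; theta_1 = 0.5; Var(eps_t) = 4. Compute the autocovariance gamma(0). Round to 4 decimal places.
\gamma(0) = 4.7243

Multiply the model equation by X_{t-k} and take expectations. With theta_0 = psi_0 = 1 and psi_j the MA(infinity) weights, this gives
  gamma(k) - sum_i phi_i gamma(k-i) = c_k,
  c_k = sigma^2 * sum_{j=k..q} theta_j psi_{j-k}   (c_k = 0 for k > q),
using gamma(-m) = gamma(m).
psi-weights needed (psi_j = theta_j + sum_i phi_i psi_{j-i}):
  psi_1 = theta_1 + phi_1 = 0.5 + (-0.771) = -0.271
Right-hand sides:
  c_0 = sigma^2 (1 + theta_1 psi_1) = 4 * (1 + (0.5)(-0.271)) = 4 * 0.8645 = 3.458
  c_1 = sigma^2 theta_1 = 4 * (0.5) = 2
  c_2 = 0
Equations for k = 0 and k = 1 (AR order 1):
  gamma(0) = phi_1 gamma(1) + c_0
  gamma(1) = phi_1 gamma(0) + c_1
Substituting the second into the first: gamma(0) (1 - phi_1^2) = c_0 + phi_1 c_1, so
  gamma(0) = (c_0 + phi_1 c_1) / (1 - phi_1^2) = (3.458 + (-0.771)(2)) / (1 - (-0.771)^2) = 1.916 / 0.405559 = 4.724343.
Therefore gamma(0) = 4.7243 (to 4 decimal places).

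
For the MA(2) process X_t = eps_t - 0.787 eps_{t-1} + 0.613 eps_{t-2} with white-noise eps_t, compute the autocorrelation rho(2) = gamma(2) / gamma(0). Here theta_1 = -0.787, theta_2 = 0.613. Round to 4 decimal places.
\rho(2) = 0.3072

For an MA(q) process with theta_0 = 1, the autocovariance is
  gamma(k) = sigma^2 * sum_{i=0..q-k} theta_i * theta_{i+k},
and rho(k) = gamma(k) / gamma(0). Sigma^2 cancels.
  numerator   = (1)*(0.613) = 0.613.
  denominator = (1)^2 + (-0.787)^2 + (0.613)^2 = 1.995138.
  rho(2) = 0.613 / 1.995138 = 0.3072.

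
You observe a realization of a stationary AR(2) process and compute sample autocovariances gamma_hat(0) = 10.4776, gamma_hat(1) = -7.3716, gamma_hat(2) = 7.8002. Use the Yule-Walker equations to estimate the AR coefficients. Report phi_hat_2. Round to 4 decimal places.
\hat\phi_{2} = 0.4940

The Yule-Walker equations for an AR(p) process read, in matrix form,
  Gamma_p phi = r_p,   with   (Gamma_p)_{ij} = gamma(|i - j|),
                       (r_p)_i = gamma(i),   i,j = 1..p.
Substitute the sample gammas (Toeplitz matrix and right-hand side of size 2):
  Gamma_p = [[10.4776, -7.3716], [-7.3716, 10.4776]]
  r_p     = [-7.3716, 7.8002]
Written out:
  10.4776 phi_1 - 7.3716 phi_2 = -7.3716
  -7.3716 phi_1 + 10.4776 phi_2 = 7.8002
Solve by Cramer's rule:
  det = gamma(0)^2 - gamma(1)^2 = (10.4776)^2 - (-7.3716)^2 = 109.78010176 - 54.34048656 = 55.4396152
  phi_hat_1 = [gamma(1) gamma(0) - gamma(1) gamma(2)] / det = [(-7.3716)(10.4776) - (-7.3716)(7.8002)] / 55.4396152 = -19.73672184 / 55.4396152 = -0.356
  phi_hat_2 = [gamma(0) gamma(2) - gamma(1)^2] / det = [(10.4776)(7.8002) - (-7.3716)^2] / 55.4396152 = 27.38688896 / 55.4396152 = 0.494
So phi_hat = [-0.3560, 0.4940].
Therefore phi_hat_2 = 0.4940.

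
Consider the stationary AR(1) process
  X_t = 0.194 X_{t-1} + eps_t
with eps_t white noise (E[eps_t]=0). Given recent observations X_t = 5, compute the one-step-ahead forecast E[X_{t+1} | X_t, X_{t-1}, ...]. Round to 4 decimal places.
E[X_{t+1} \mid \mathcal F_t] = 0.9700

For an AR(p) model X_t = c + sum_i phi_i X_{t-i} + eps_t, the
one-step-ahead conditional mean is
  E[X_{t+1} | X_t, ...] = c + sum_i phi_i X_{t+1-i}.
Substitute known values:
  E[X_{t+1} | ...] = (0.194) * (5)
                   = 0.9700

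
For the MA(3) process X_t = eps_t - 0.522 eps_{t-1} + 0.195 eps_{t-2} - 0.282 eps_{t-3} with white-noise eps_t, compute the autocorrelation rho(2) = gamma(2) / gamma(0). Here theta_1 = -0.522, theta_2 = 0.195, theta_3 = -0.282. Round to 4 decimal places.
\rho(2) = 0.2462

For an MA(q) process with theta_0 = 1, the autocovariance is
  gamma(k) = sigma^2 * sum_{i=0..q-k} theta_i * theta_{i+k},
and rho(k) = gamma(k) / gamma(0). Sigma^2 cancels.
  numerator   = (1)*(0.195) + (-0.522)*(-0.282) = 0.342204.
  denominator = (1)^2 + (-0.522)^2 + (0.195)^2 + (-0.282)^2 = 1.390033.
  rho(2) = 0.342204 / 1.390033 = 0.2462.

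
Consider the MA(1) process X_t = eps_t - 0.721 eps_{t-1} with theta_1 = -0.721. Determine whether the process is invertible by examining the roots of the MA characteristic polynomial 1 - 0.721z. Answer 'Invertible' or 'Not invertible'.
\text{Invertible}

The MA(q) characteristic polynomial is P(z) = 1 - 0.721z.
Invertibility requires all roots to lie outside the unit circle, i.e. |z| > 1 for every root.
This is linear in z: 1 + (-0.721) z = 0  =>  z = -1/(-0.721) = 1.386963,  |z| = 1.386963.
Moduli of all roots: 1.3870.
All moduli strictly greater than 1? Yes.
Verdict: Invertible.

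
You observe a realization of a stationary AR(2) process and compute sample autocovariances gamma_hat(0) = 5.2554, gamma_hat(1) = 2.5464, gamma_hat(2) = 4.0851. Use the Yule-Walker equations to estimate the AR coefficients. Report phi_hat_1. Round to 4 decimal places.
\hat\phi_{1} = 0.1410

The Yule-Walker equations for an AR(p) process read, in matrix form,
  Gamma_p phi = r_p,   with   (Gamma_p)_{ij} = gamma(|i - j|),
                       (r_p)_i = gamma(i),   i,j = 1..p.
Substitute the sample gammas (Toeplitz matrix and right-hand side of size 2):
  Gamma_p = [[5.2554, 2.5464], [2.5464, 5.2554]]
  r_p     = [2.5464, 4.0851]
Written out:
  5.2554 phi_1 + 2.5464 phi_2 = 2.5464
  2.5464 phi_1 + 5.2554 phi_2 = 4.0851
Solve by Cramer's rule:
  det = gamma(0)^2 - gamma(1)^2 = (5.2554)^2 - (2.5464)^2 = 27.61922916 - 6.48415296 = 21.1350762
  phi_hat_1 = [gamma(1) gamma(0) - gamma(1) gamma(2)] / det = [(2.5464)(5.2554) - (2.5464)(4.0851)] / 21.1350762 = 2.98005192 / 21.1350762 = 0.141
  phi_hat_2 = [gamma(0) gamma(2) - gamma(1)^2] / det = [(5.2554)(4.0851) - (2.5464)^2] / 21.1350762 = 14.98468158 / 21.1350762 = 0.709
So phi_hat = [0.1410, 0.7090].
Therefore phi_hat_1 = 0.1410.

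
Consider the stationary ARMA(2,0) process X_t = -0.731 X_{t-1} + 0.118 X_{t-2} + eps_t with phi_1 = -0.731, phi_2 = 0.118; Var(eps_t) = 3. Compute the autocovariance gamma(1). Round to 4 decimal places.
\gamma(1) = -8.0535

Multiply the model equation by X_{t-k} and take expectations. With theta_0 = psi_0 = 1 and psi_j the MA(infinity) weights, this gives
  gamma(k) - sum_i phi_i gamma(k-i) = c_k,
  c_k = sigma^2 * sum_{j=k..q} theta_j psi_{j-k}   (c_k = 0 for k > q),
using gamma(-m) = gamma(m).
Pure AR (q = 0): c_0 = sigma^2 = 3, c_k = 0 for k >= 1.
Equations for k = 0, 1, 2 (AR order 2, c_2 = 0):
  (E0) gamma(0) = phi_1 gamma(1) + phi_2 gamma(2) + c_0
  (E1) gamma(1) = phi_1 gamma(0) + phi_2 gamma(1) + c_1
  (E2) gamma(2) = phi_1 gamma(1) + phi_2 gamma(0)
From (E1): gamma(1) = A gamma(0) + B with
  A = phi_1 / (1 - phi_2) = -0.731 / 0.882 = -0.828798,   B = c_1 / (1 - phi_2) = 0 / 0.882 = 0.
Insert (E2) into (E0): gamma(0) (1 - phi_2^2) = phi_1 (1 + phi_2) gamma(1) + c_0.
  phi_1 (1 + phi_2) = (-0.731)(1.118) = -0.817258,   1 - phi_2^2 = 0.986076.
Replace gamma(1) by A gamma(0) + B and collect gamma(0):
  gamma(0) [0.986076 - (-0.817258)(-0.828798)] = c_0 = 3
  gamma(0) * 0.308734 = 3
  gamma(0) = 3 / 0.308734 = 9.717101.
  gamma(1) = A gamma(0) = (-0.828798)(9.717101) = -8.053516.
Therefore gamma(1) = -8.0535 (to 4 decimal places).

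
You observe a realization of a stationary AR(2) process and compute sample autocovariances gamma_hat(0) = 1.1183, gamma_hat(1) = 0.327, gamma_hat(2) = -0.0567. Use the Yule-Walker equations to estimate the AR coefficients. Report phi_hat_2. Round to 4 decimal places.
\hat\phi_{2} = -0.1489

The Yule-Walker equations for an AR(p) process read, in matrix form,
  Gamma_p phi = r_p,   with   (Gamma_p)_{ij} = gamma(|i - j|),
                       (r_p)_i = gamma(i),   i,j = 1..p.
Substitute the sample gammas (Toeplitz matrix and right-hand side of size 2):
  Gamma_p = [[1.1183, 0.327], [0.327, 1.1183]]
  r_p     = [0.327, -0.0567]
Written out:
  1.1183 phi_1 + 0.327 phi_2 = 0.327
  0.327 phi_1 + 1.1183 phi_2 = -0.0567
Solve by Cramer's rule:
  det = gamma(0)^2 - gamma(1)^2 = (1.1183)^2 - (0.327)^2 = 1.25059489 - 0.106929 = 1.14366589
  phi_hat_1 = [gamma(1) gamma(0) - gamma(1) gamma(2)] / det = [(0.327)(1.1183) - (0.327)(-0.0567)] / 1.14366589 = 0.384225 / 1.14366589 = 0.336
  phi_hat_2 = [gamma(0) gamma(2) - gamma(1)^2] / det = [(1.1183)(-0.0567) - (0.327)^2] / 1.14366589 = -0.17033661 / 1.14366589 = -0.1489
So phi_hat = [0.3360, -0.1489].
Therefore phi_hat_2 = -0.1489.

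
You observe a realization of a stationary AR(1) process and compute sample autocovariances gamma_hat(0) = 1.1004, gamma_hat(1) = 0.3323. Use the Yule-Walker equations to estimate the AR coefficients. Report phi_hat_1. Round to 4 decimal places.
\hat\phi_{1} = 0.3020

The Yule-Walker equations for an AR(p) process read, in matrix form,
  Gamma_p phi = r_p,   with   (Gamma_p)_{ij} = gamma(|i - j|),
                       (r_p)_i = gamma(i),   i,j = 1..p.
Substitute the sample gammas (Toeplitz matrix and right-hand side of size 1):
  Gamma_p = [[1.1004]]
  r_p     = [0.3323]
With p = 1 this is the single equation gamma(0) phi_1 = gamma(1):
  phi_hat_1 = gamma(1) / gamma(0) = 0.3323 / 1.1004 = 0.3020.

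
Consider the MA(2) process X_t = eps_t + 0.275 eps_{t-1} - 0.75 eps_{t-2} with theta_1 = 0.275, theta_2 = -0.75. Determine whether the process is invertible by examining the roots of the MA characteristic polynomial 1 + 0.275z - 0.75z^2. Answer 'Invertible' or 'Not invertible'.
\text{Not invertible}

The MA(q) characteristic polynomial is P(z) = 1 + 0.275z - 0.75z^2.
Invertibility requires all roots to lie outside the unit circle, i.e. |z| > 1 for every root.
Set 1 + (0.275) z + (-0.75) z^2 = 0, i.e. a z^2 + b z + c = 0 with a = -0.75, b = 0.275, c = 1.
Discriminant D = b^2 - 4ac = (0.275)^2 - 4*(-0.75)*1 = 0.075625 - (-3) = 3.075625.
D >= 0, so the roots are real: z = (-b +/- sqrt(D)) / (2a) = (-0.275 +/- 1.753746) / (-1.5).
  z_1 = (-0.275 + 1.753746) / (-1.5) = -0.9858,   |z_1| = 0.9858.
  z_2 = (-0.275 - 1.753746) / (-1.5) = 1.3525,   |z_2| = 1.3525.
Moduli of all roots: 0.9858, 1.3525.
All moduli strictly greater than 1? No.
Verdict: Not invertible.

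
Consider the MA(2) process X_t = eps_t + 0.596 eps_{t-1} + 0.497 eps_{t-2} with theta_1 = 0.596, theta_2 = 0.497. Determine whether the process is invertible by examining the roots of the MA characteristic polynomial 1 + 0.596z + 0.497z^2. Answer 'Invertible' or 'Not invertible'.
\text{Invertible}

The MA(q) characteristic polynomial is P(z) = 1 + 0.596z + 0.497z^2.
Invertibility requires all roots to lie outside the unit circle, i.e. |z| > 1 for every root.
Set 1 + (0.596) z + (0.497) z^2 = 0, i.e. a z^2 + b z + c = 0 with a = 0.497, b = 0.596, c = 1.
Discriminant D = b^2 - 4ac = (0.596)^2 - 4*(0.497)*1 = 0.355216 - (1.988) = -1.632784.
D < 0, so the roots are the complex-conjugate pair z = (-b +/- i sqrt(-D)) / (2a) = -0.5996 +/- 1.2855i.
For a conjugate pair |z|^2 = z * conj(z) = (product of roots) = c/a = 1/(0.497) = 2.012072, so |z| = sqrt(2.012072) = 1.4185 for both roots.
Moduli of all roots: 1.4185, 1.4185.
All moduli strictly greater than 1? Yes.
Verdict: Invertible.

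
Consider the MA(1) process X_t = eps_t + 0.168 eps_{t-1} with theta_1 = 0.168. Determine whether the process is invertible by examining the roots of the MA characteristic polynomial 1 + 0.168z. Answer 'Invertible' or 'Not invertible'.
\text{Invertible}

The MA(q) characteristic polynomial is P(z) = 1 + 0.168z.
Invertibility requires all roots to lie outside the unit circle, i.e. |z| > 1 for every root.
This is linear in z: 1 + (0.168) z = 0  =>  z = -1/(0.168) = -5.952381,  |z| = 5.952381.
Moduli of all roots: 5.9524.
All moduli strictly greater than 1? Yes.
Verdict: Invertible.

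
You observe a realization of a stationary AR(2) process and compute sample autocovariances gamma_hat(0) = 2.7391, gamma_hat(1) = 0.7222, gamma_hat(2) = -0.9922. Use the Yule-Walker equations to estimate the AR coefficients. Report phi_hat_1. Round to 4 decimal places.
\hat\phi_{1} = 0.3860

The Yule-Walker equations for an AR(p) process read, in matrix form,
  Gamma_p phi = r_p,   with   (Gamma_p)_{ij} = gamma(|i - j|),
                       (r_p)_i = gamma(i),   i,j = 1..p.
Substitute the sample gammas (Toeplitz matrix and right-hand side of size 2):
  Gamma_p = [[2.7391, 0.7222], [0.7222, 2.7391]]
  r_p     = [0.7222, -0.9922]
Written out:
  2.7391 phi_1 + 0.7222 phi_2 = 0.7222
  0.7222 phi_1 + 2.7391 phi_2 = -0.9922
Solve by Cramer's rule:
  det = gamma(0)^2 - gamma(1)^2 = (2.7391)^2 - (0.7222)^2 = 7.50266881 - 0.52157284 = 6.98109597
  phi_hat_1 = [gamma(1) gamma(0) - gamma(1) gamma(2)] / det = [(0.7222)(2.7391) - (0.7222)(-0.9922)] / 6.98109597 = 2.69474486 / 6.98109597 = 0.386
  phi_hat_2 = [gamma(0) gamma(2) - gamma(1)^2] / det = [(2.7391)(-0.9922) - (0.7222)^2] / 6.98109597 = -3.23930786 / 6.98109597 = -0.464
So phi_hat = [0.3860, -0.4640].
Therefore phi_hat_1 = 0.3860.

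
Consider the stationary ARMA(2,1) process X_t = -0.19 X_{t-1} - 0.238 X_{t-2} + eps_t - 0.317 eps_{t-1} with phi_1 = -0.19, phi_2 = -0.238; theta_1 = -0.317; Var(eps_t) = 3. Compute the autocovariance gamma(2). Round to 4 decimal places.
\gamma(2) = -0.6687

Multiply the model equation by X_{t-k} and take expectations. With theta_0 = psi_0 = 1 and psi_j the MA(infinity) weights, this gives
  gamma(k) - sum_i phi_i gamma(k-i) = c_k,
  c_k = sigma^2 * sum_{j=k..q} theta_j psi_{j-k}   (c_k = 0 for k > q),
using gamma(-m) = gamma(m).
psi-weights needed (psi_j = theta_j + sum_i phi_i psi_{j-i}):
  psi_1 = theta_1 + phi_1 = -0.317 + (-0.19) = -0.507
Right-hand sides:
  c_0 = sigma^2 (1 + theta_1 psi_1) = 3 * (1 + (-0.317)(-0.507)) = 3 * 1.160719 = 3.482157
  c_1 = sigma^2 theta_1 = 3 * (-0.317) = -0.951
  c_2 = 0
Equations for k = 0, 1, 2 (AR order 2, c_2 = 0):
  (E0) gamma(0) = phi_1 gamma(1) + phi_2 gamma(2) + c_0
  (E1) gamma(1) = phi_1 gamma(0) + phi_2 gamma(1) + c_1
  (E2) gamma(2) = phi_1 gamma(1) + phi_2 gamma(0)
From (E1): gamma(1) = A gamma(0) + B with
  A = phi_1 / (1 - phi_2) = -0.19 / 1.238 = -0.153473,   B = c_1 / (1 - phi_2) = -0.951 / 1.238 = -0.768174.
Insert (E2) into (E0): gamma(0) (1 - phi_2^2) = phi_1 (1 + phi_2) gamma(1) + c_0.
  phi_1 (1 + phi_2) = (-0.19)(0.762) = -0.14478,   1 - phi_2^2 = 0.943356.
Replace gamma(1) by A gamma(0) + B and collect gamma(0):
  gamma(0) [0.943356 - (-0.14478)(-0.153473)] = (-0.14478)(-0.768174) + 3.482157
  gamma(0) * 0.921136 = 3.593373
  gamma(0) = 3.593373 / 0.921136 = 3.901023.
  gamma(1) = A gamma(0) + B = (-0.153473)(3.901023) + (-0.768174) = -1.366878.
  gamma(2) = phi_1 gamma(1) + phi_2 gamma(0) = (-0.19)(-1.366878) + (-0.238)(3.901023) = -0.668737.
Therefore gamma(2) = -0.6687 (to 4 decimal places).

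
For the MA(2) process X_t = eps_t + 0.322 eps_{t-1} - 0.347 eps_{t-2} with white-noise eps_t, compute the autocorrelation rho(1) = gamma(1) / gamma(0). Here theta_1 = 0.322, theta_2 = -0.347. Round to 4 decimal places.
\rho(1) = 0.1718

For an MA(q) process with theta_0 = 1, the autocovariance is
  gamma(k) = sigma^2 * sum_{i=0..q-k} theta_i * theta_{i+k},
and rho(k) = gamma(k) / gamma(0). Sigma^2 cancels.
  numerator   = (1)*(0.322) + (0.322)*(-0.347) = 0.210266.
  denominator = (1)^2 + (0.322)^2 + (-0.347)^2 = 1.224093.
  rho(1) = 0.210266 / 1.224093 = 0.1718.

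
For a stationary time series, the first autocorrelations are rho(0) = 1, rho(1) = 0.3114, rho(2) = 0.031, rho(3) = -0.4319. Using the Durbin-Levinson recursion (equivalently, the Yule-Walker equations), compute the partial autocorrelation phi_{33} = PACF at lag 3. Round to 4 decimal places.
\phi_{33} = -0.4671

The PACF at lag k is phi_{kk}, the last component of the solution
to the Yule-Walker system G_k phi = r_k where
  (G_k)_{ij} = rho(|i - j|), (r_k)_i = rho(i), i,j = 1..k.
Equivalently, Durbin-Levinson gives phi_{kk} iteratively:
  phi_{11} = rho(1)
  phi_{kk} = [rho(k) - sum_{j=1..k-1} phi_{k-1,j} rho(k-j)]
            / [1 - sum_{j=1..k-1} phi_{k-1,j} rho(j)],
  phi_{k,j} = phi_{k-1,j} - phi_{kk} phi_{k-1,k-j},  j = 1..k-1.
Step k = 1:
  phi_11 = rho(1) = 0.3114.
Step k = 2:
  phi_22 = [rho(2) - phi_11 rho(1)] / [1 - phi_11 rho(1)] = [0.031 - (0.3114)(0.3114)] / [1 - (0.3114)(0.3114)]
         = -0.06596996 / 0.90303004 = -0.073054.
  Update: phi_21 = phi_11 - phi_22 phi_11 = 0.3114 - (-0.073054)(0.3114) = 0.334149.
Step k = 3:
  phi_33 = [rho(3) - phi_21 rho(2) - phi_22 rho(1)] / [1 - phi_21 rho(1) - phi_22 rho(2)]
    numerator   = -0.4319 - (0.334149)(0.031) - (-0.073054)(0.3114) = -0.4195096
    denominator = 1 - (0.334149)(0.3114) - (-0.073054)(0.031) = 0.89821067
  phi_33 = -0.4195096 / 0.89821067 = -0.4671.
Therefore phi_{33} = -0.4671.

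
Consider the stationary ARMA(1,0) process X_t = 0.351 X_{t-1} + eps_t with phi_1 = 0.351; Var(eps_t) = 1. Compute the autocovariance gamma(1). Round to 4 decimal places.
\gamma(1) = 0.4003

Multiply the model equation by X_{t-k} and take expectations. With theta_0 = psi_0 = 1 and psi_j the MA(infinity) weights, this gives
  gamma(k) - sum_i phi_i gamma(k-i) = c_k,
  c_k = sigma^2 * sum_{j=k..q} theta_j psi_{j-k}   (c_k = 0 for k > q),
using gamma(-m) = gamma(m).
Pure AR (q = 0): c_0 = sigma^2 = 1, c_k = 0 for k >= 1.
Equations for k = 0 and k = 1 (AR order 1):
  gamma(0) = phi_1 gamma(1) + c_0
  gamma(1) = phi_1 gamma(0) + c_1
Substituting the second into the first: gamma(0) (1 - phi_1^2) = c_0 + phi_1 c_1, so
  gamma(0) = c_0 / (1 - phi_1^2) = 1 / (1 - (0.351)^2) = 1 / 0.876799 = 1.140512.
  gamma(1) = phi_1 gamma(0) = (0.351)(1.140512) = 0.40032.
Therefore gamma(1) = 0.4003 (to 4 decimal places).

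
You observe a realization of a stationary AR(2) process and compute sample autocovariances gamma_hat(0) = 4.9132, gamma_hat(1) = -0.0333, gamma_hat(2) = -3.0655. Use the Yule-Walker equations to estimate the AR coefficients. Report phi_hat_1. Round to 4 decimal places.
\hat\phi_{1} = -0.0110

The Yule-Walker equations for an AR(p) process read, in matrix form,
  Gamma_p phi = r_p,   with   (Gamma_p)_{ij} = gamma(|i - j|),
                       (r_p)_i = gamma(i),   i,j = 1..p.
Substitute the sample gammas (Toeplitz matrix and right-hand side of size 2):
  Gamma_p = [[4.9132, -0.0333], [-0.0333, 4.9132]]
  r_p     = [-0.0333, -3.0655]
Written out:
  4.9132 phi_1 - 0.0333 phi_2 = -0.0333
  -0.0333 phi_1 + 4.9132 phi_2 = -3.0655
Solve by Cramer's rule:
  det = gamma(0)^2 - gamma(1)^2 = (4.9132)^2 - (-0.0333)^2 = 24.13953424 - 0.00110889 = 24.13842535
  phi_hat_1 = [gamma(1) gamma(0) - gamma(1) gamma(2)] / det = [(-0.0333)(4.9132) - (-0.0333)(-3.0655)] / 24.13842535 = -0.26569071 / 24.13842535 = -0.011
  phi_hat_2 = [gamma(0) gamma(2) - gamma(1)^2] / det = [(4.9132)(-3.0655) - (-0.0333)^2] / 24.13842535 = -15.06252349 / 24.13842535 = -0.624
So phi_hat = [-0.0110, -0.6240].
Therefore phi_hat_1 = -0.0110.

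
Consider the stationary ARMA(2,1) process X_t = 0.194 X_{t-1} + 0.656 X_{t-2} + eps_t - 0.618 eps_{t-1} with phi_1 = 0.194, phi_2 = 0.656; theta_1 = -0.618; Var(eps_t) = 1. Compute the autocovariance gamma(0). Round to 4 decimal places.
\gamma(0) = 1.7629

Multiply the model equation by X_{t-k} and take expectations. With theta_0 = psi_0 = 1 and psi_j the MA(infinity) weights, this gives
  gamma(k) - sum_i phi_i gamma(k-i) = c_k,
  c_k = sigma^2 * sum_{j=k..q} theta_j psi_{j-k}   (c_k = 0 for k > q),
using gamma(-m) = gamma(m).
psi-weights needed (psi_j = theta_j + sum_i phi_i psi_{j-i}):
  psi_1 = theta_1 + phi_1 = -0.618 + (0.194) = -0.424
Right-hand sides:
  c_0 = sigma^2 (1 + theta_1 psi_1) = 1 * (1 + (-0.618)(-0.424)) = 1 * 1.262032 = 1.262032
  c_1 = sigma^2 theta_1 = 1 * (-0.618) = -0.618
  c_2 = 0
Equations for k = 0, 1, 2 (AR order 2, c_2 = 0):
  (E0) gamma(0) = phi_1 gamma(1) + phi_2 gamma(2) + c_0
  (E1) gamma(1) = phi_1 gamma(0) + phi_2 gamma(1) + c_1
  (E2) gamma(2) = phi_1 gamma(1) + phi_2 gamma(0)
From (E1): gamma(1) = A gamma(0) + B with
  A = phi_1 / (1 - phi_2) = 0.194 / 0.344 = 0.563953,   B = c_1 / (1 - phi_2) = -0.618 / 0.344 = -1.796512.
Insert (E2) into (E0): gamma(0) (1 - phi_2^2) = phi_1 (1 + phi_2) gamma(1) + c_0.
  phi_1 (1 + phi_2) = (0.194)(1.656) = 0.321264,   1 - phi_2^2 = 0.569664.
Replace gamma(1) by A gamma(0) + B and collect gamma(0):
  gamma(0) [0.569664 - (0.321264)(0.563953)] = (0.321264)(-1.796512) + 1.262032
  gamma(0) * 0.388486 = 0.684877
  gamma(0) = 0.684877 / 0.388486 = 1.76294.
Therefore gamma(0) = 1.7629 (to 4 decimal places).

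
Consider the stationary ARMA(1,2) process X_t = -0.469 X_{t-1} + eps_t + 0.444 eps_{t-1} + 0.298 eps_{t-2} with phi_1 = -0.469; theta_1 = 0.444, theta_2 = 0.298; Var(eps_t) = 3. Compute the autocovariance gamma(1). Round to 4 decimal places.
\gamma(1) = -0.2713

Multiply the model equation by X_{t-k} and take expectations. With theta_0 = psi_0 = 1 and psi_j the MA(infinity) weights, this gives
  gamma(k) - sum_i phi_i gamma(k-i) = c_k,
  c_k = sigma^2 * sum_{j=k..q} theta_j psi_{j-k}   (c_k = 0 for k > q),
using gamma(-m) = gamma(m).
psi-weights needed (psi_j = theta_j + sum_i phi_i psi_{j-i}):
  psi_1 = theta_1 + phi_1 = 0.444 + (-0.469) = -0.025
  psi_2 = theta_2 + phi_1 psi_1 = 0.298 + (-0.469)(-0.025) = 0.309725
Right-hand sides:
  c_0 = sigma^2 (1 + theta_1 psi_1 + theta_2 psi_2) = 3 * (1 + (0.444)(-0.025) + (0.298)(0.309725)) = 3 * 1.081198 = 3.243594
  c_1 = sigma^2 (theta_1 + theta_2 psi_1) = 3 * (0.444 + (0.298)(-0.025)) = 1.30965
  c_2 = sigma^2 theta_2 = 3 * (0.298) = 0.894
Equations for k = 0 and k = 1 (AR order 1):
  gamma(0) = phi_1 gamma(1) + c_0
  gamma(1) = phi_1 gamma(0) + c_1
Substituting the second into the first: gamma(0) (1 - phi_1^2) = c_0 + phi_1 c_1, so
  gamma(0) = (c_0 + phi_1 c_1) / (1 - phi_1^2) = (3.243594 + (-0.469)(1.30965)) / (1 - (-0.469)^2) = 2.629368 / 0.780039 = 3.370816.
  gamma(1) = phi_1 gamma(0) + c_1 = (-0.469)(3.370816) + (1.30965) = -0.271263.
Therefore gamma(1) = -0.2713 (to 4 decimal places).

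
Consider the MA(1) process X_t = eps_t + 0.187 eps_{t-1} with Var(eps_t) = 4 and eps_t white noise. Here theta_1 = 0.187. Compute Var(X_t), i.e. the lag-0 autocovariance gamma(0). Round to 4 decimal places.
\gamma(0) = 4.1399

For an MA(q) process X_t = eps_t + sum_i theta_i eps_{t-i} with
Var(eps_t) = sigma^2, the variance is
  gamma(0) = sigma^2 * (1 + sum_i theta_i^2).
  sum_i theta_i^2 = (0.187)^2 = 0.034969.
  gamma(0) = 4 * (1 + 0.034969) = 4 * 1.034969 = 4.139876, which rounds to 4.1399.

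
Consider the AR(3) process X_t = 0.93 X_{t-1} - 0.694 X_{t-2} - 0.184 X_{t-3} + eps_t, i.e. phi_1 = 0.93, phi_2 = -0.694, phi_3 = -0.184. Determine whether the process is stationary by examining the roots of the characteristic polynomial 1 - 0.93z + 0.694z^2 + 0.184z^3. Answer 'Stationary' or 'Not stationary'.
\text{Stationary}

The AR(p) characteristic polynomial is P(z) = 1 - 0.93z + 0.694z^2 + 0.184z^3.
Stationarity requires all roots to lie outside the unit circle, i.e. |z| > 1 for every root.
Degree 3: look for a simple real root z0 first, then factor out (1 - z/z0) and solve the remaining quadratic.
Testing z0 = -5: P(-5) = 1 + (-0.93)(-5) + (0.694)(-5)^2 + (0.184)(-5)^3
  = 1 + (4.65) + (17.35) + (-23) = 0.  So z_0 = -5 is a root, |z_0| = 5.
Divide out the factor (1 + 0.2 z) = (1 - z/z0) (since 1/z0 = -0.2):
  P(z) = (1 + 0.2 z)(1 + (-1.13) z + (0.92) z^2)
  [check: z-coef -1.13 - (-0.2) = -0.93; z^2-coef 0.92 - (-0.2)(-1.13) = 0.694; z^3-coef -(-0.2)(0.92) = 0.184.]
Remaining roots from the quadratic factor 1 + (-1.13) z + (0.92) z^2:
  Set 1 + (-1.13) z + (0.92) z^2 = 0, i.e. a z^2 + b z + c = 0 with a = 0.92, b = -1.13, c = 1.
  Discriminant D = b^2 - 4ac = (-1.13)^2 - 4*(0.92)*1 = 1.2769 - (3.68) = -2.4031.
  D < 0, so the roots are the complex-conjugate pair z = (-b +/- i sqrt(-D)) / (2a) = 0.6141 +/- 0.8425i.
  For a conjugate pair |z|^2 = z * conj(z) = (product of roots) = c/a = 1/(0.92) = 1.086957, so |z| = sqrt(1.086957) = 1.0426 for both roots.
Moduli of all roots: 5.0000, 1.0426, 1.0426.
All moduli strictly greater than 1? Yes.
Verdict: Stationary.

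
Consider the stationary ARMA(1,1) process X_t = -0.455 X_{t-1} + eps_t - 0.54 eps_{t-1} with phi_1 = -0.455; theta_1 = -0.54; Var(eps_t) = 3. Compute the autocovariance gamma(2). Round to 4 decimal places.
\gamma(2) = 2.1336

Multiply the model equation by X_{t-k} and take expectations. With theta_0 = psi_0 = 1 and psi_j the MA(infinity) weights, this gives
  gamma(k) - sum_i phi_i gamma(k-i) = c_k,
  c_k = sigma^2 * sum_{j=k..q} theta_j psi_{j-k}   (c_k = 0 for k > q),
using gamma(-m) = gamma(m).
psi-weights needed (psi_j = theta_j + sum_i phi_i psi_{j-i}):
  psi_1 = theta_1 + phi_1 = -0.54 + (-0.455) = -0.995
Right-hand sides:
  c_0 = sigma^2 (1 + theta_1 psi_1) = 3 * (1 + (-0.54)(-0.995)) = 3 * 1.5373 = 4.6119
  c_1 = sigma^2 theta_1 = 3 * (-0.54) = -1.62
  c_2 = 0
Equations for k = 0 and k = 1 (AR order 1):
  gamma(0) = phi_1 gamma(1) + c_0
  gamma(1) = phi_1 gamma(0) + c_1
Substituting the second into the first: gamma(0) (1 - phi_1^2) = c_0 + phi_1 c_1, so
  gamma(0) = (c_0 + phi_1 c_1) / (1 - phi_1^2) = (4.6119 + (-0.455)(-1.62)) / (1 - (-0.455)^2) = 5.349 / 0.792975 = 6.745484.
  gamma(1) = phi_1 gamma(0) + c_1 = (-0.455)(6.745484) + (-1.62) = -4.689195.
For k = 2 (> q): gamma(2) = phi_1 gamma(1) = (-0.455)(-4.689195) = 2.133584.
Therefore gamma(2) = 2.1336 (to 4 decimal places).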